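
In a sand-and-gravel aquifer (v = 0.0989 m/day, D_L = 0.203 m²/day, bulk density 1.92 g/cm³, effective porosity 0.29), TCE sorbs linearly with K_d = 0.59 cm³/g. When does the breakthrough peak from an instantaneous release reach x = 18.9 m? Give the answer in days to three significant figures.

841 days

Retardation factor R = 1 + ρ_b·K_d/n = 1 + 1.92 × 0.59/0.29 = 4.906.
Sorption retards both mechanisms: v_R = v/R = 0.02016 m/day, D_R = D/R = 0.04138 m²/day.
Peak time from v_R²t² + 2D_R t − x² = 0: t = (√(D_R² + v_R²x²) − D_R)/v_R².
√(D_R² + v_R²x²) = √(0.04138² + 0.02016² × 18.9²) = 0.3833; v_R² = 0.0004064.
t = (0.3833 − 0.04138)/0.0004064 = 841 days.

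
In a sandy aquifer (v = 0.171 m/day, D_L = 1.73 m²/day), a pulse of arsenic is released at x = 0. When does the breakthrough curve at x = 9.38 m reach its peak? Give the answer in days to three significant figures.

For the 1D instantaneous-source solution, setting ∂C/∂t = 0 at fixed x gives v²t² + 2Dt − x² = 0, so t = (√(D² + v²x²) − D)/v².
√(D² + v²x²) = √(1.73² + 0.171² × 9.38²) = 2.359; v² = 0.029241.
t = (2.359 − 1.73)/0.029241 = 21.5 days (vs. the pure-advection estimate x/v = 54.9 d).

21.5 days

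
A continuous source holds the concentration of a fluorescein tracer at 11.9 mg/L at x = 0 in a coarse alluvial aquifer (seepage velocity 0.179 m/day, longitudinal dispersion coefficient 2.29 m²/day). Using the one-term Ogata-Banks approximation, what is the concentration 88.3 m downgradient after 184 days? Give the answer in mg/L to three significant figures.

For a continuous step input, C/C₀ ≈ ½·erfc((x−vt)/(2√(Dt))).
vt = 0.179 × 184 = 32.936 m and 2√(Dt) = 2√(2.29 × 184) = 41.05 m.
Argument (x−vt)/(2√(Dt)) = (88.3 − 32.936)/41.05 = 1.349; ½·erfc(1.349) = 0.02821.
C = 11.9 × 0.02821 = 0.336 mg/L.

0.336 mg/L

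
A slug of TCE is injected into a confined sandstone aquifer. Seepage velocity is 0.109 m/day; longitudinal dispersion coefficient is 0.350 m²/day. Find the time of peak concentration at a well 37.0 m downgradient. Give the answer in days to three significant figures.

For the 1D instantaneous-source solution, setting ∂C/∂t = 0 at fixed x gives v²t² + 2Dt − x² = 0, so t = (√(D² + v²x²) − D)/v².
√(D² + v²x²) = √(0.350² + 0.109² × 37.0²) = 4.048; v² = 0.011881.
t = (4.048 − 0.350)/0.011881 = 311 days (vs. the pure-advection estimate x/v = 339 d).

311 days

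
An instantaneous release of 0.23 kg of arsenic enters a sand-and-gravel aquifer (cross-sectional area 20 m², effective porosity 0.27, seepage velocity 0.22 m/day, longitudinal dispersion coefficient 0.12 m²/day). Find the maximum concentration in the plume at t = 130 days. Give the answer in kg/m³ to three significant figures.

The peak of an instantaneous 1D plume sits at x = vt; there the Gaussian factor is 1 and C_max = M/(n_e·A·√(4πDt)), where n_e·A is the pore area the mass is dissolved in.
√(4πDt) = √(4π × 0.12 × 130) = 14.00 m, so C_max = 0.23/(0.27 × 20 × 14.00) = 0.00304 kg/m³.

0.00304 kg/m³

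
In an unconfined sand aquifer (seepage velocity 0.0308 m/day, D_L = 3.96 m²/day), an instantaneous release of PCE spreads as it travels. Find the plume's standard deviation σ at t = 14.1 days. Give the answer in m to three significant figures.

Dispersive spreading gives a Gaussian with σ² = 2Dt; advection only shifts the center.
σ = √(2 × 3.96 × 14.1) = 10.6 m.

10.6 m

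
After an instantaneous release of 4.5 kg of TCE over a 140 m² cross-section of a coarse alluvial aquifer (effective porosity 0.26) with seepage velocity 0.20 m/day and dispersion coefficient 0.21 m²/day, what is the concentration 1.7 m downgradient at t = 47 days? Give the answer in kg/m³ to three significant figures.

0.00247 kg/m³

For an instantaneous plane source, C(x,t) = M/(n_e·A·√(4πDt)) · exp(−(x−vt)²/(4Dt)), with n_e·A the pore (flow) area.
Plume center vt = 0.20 × 47 = 9.4 m, so the well at 1.7 m is 7.7 m upgradient of the peak.
√(4πDt) = 11.14 m, giving peak height M/(n_e·A·√(4πDt)) = 4.5/(0.26 × 140 × 11.14) = 0.01110 kg/m³.
(x−vt)²/(4Dt) = (-7.7)²/(4 × 0.21 × 47) = 1.502; exp(−1.502) = 0.2227.
C = 0.01110 × 0.2227 = 0.00247 kg/m³.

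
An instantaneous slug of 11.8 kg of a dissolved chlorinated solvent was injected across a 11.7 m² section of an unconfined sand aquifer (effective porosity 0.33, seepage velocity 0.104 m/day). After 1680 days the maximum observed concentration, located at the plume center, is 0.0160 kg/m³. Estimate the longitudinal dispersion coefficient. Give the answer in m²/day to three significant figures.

At the plume center C_max = M/(n_e·A·√(4πDt)), so D = M²/(4πt·(n_e·A·C_max)²).
n_e·A·C_max = 0.33 × 11.7 × 0.0160 = 0.06178 kg/m.
D = 11.8²/(4π × 1680 × 0.06178²) = 1.73 m²/day.

1.73 m²/day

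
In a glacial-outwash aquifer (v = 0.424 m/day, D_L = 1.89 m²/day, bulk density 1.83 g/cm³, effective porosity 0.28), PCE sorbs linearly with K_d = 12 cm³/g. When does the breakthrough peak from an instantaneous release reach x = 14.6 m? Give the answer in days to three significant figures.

2020 days

Retardation factor R = 1 + ρ_b·K_d/n = 1 + 1.83 × 12/0.28 = 79.43.
Sorption retards both mechanisms: v_R = v/R = 0.005338 m/day, D_R = D/R = 0.02379 m²/day.
Peak time from v_R²t² + 2D_R t − x² = 0: t = (√(D_R² + v_R²x²) − D_R)/v_R².
√(D_R² + v_R²x²) = √(0.02379² + 0.005338² × 14.6²) = 0.08148; v_R² = 2.849e-05.
t = (0.08148 − 0.02379)/2.849e-05 = 2020 days.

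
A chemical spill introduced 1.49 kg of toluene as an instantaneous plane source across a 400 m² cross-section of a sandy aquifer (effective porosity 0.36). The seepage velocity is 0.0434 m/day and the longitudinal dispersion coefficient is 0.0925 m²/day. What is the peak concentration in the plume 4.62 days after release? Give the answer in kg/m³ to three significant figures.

The peak of an instantaneous 1D plume sits at x = vt; there the Gaussian factor is 1 and C_max = M/(n_e·A·√(4πDt)), where n_e·A is the pore area the mass is dissolved in.
√(4πDt) = √(4π × 0.0925 × 4.62) = 2.317 m, so C_max = 1.49/(0.36 × 400 × 2.317) = 0.00447 kg/m³.

0.00447 kg/m³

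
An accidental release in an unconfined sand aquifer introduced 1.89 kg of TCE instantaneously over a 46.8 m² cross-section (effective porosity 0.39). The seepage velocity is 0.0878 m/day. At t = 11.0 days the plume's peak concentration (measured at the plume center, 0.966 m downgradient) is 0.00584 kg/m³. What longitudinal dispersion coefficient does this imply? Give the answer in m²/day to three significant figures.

2.27 m²/day

At the plume center C_max = M/(n_e·A·√(4πDt)), so D = M²/(4πt·(n_e·A·C_max)²).
n_e·A·C_max = 0.39 × 46.8 × 0.00584 = 0.1066 kg/m.
D = 1.89²/(4π × 11.0 × 0.1066²) = 2.27 m²/day.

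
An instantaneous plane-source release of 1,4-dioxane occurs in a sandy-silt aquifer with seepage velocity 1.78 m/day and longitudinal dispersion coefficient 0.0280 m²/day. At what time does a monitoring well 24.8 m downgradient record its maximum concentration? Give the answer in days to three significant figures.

For the 1D instantaneous-source solution, setting ∂C/∂t = 0 at fixed x gives v²t² + 2Dt − x² = 0, so t = (√(D² + v²x²) − D)/v².
√(D² + v²x²) = √(0.0280² + 1.78² × 24.8²) = 44.14; v² = 3.1684.
t = (44.14 − 0.0280)/3.1684 = 13.9 days (vs. the pure-advection estimate x/v = 13.9 d).

13.9 days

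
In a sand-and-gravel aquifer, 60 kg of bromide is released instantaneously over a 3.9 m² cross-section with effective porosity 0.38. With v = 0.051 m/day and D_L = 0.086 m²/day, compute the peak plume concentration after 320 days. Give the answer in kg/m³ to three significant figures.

The peak of an instantaneous 1D plume sits at x = vt; there the Gaussian factor is 1 and C_max = M/(n_e·A·√(4πDt)), where n_e·A is the pore area the mass is dissolved in.
√(4πDt) = √(4π × 0.086 × 320) = 18.60 m, so C_max = 60/(0.38 × 3.9 × 18.60) = 2.18 kg/m³.

2.18 kg/m³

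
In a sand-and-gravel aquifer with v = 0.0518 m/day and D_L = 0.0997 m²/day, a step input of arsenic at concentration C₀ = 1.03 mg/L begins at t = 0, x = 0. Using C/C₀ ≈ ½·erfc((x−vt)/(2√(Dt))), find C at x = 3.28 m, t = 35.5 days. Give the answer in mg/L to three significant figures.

0.303 mg/L

For a continuous step input, C/C₀ ≈ ½·erfc((x−vt)/(2√(Dt))).
vt = 0.0518 × 35.5 = 1.8389 m and 2√(Dt) = 2√(0.0997 × 35.5) = 3.763 m.
Argument (x−vt)/(2√(Dt)) = (3.28 − 1.8389)/3.763 = 0.3830; ½·erfc(0.3830) = 0.2940.
C = 1.03 × 0.2940 = 0.303 mg/L.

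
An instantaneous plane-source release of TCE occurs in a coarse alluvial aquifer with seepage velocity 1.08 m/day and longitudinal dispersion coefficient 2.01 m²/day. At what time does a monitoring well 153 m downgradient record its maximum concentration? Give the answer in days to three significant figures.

For the 1D instantaneous-source solution, setting ∂C/∂t = 0 at fixed x gives v²t² + 2Dt − x² = 0, so t = (√(D² + v²x²) − D)/v².
√(D² + v²x²) = √(2.01² + 1.08² × 153²) = 165.3; v² = 1.1664.
t = (165.3 − 2.01)/1.1664 = 140 days (vs. the pure-advection estimate x/v = 142 d).

140 days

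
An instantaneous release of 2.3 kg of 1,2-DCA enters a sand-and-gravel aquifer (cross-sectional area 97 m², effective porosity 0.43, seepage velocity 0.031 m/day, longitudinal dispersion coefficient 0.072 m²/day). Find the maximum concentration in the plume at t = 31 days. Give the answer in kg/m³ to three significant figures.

The peak of an instantaneous 1D plume sits at x = vt; there the Gaussian factor is 1 and C_max = M/(n_e·A·√(4πDt)), where n_e·A is the pore area the mass is dissolved in.
√(4πDt) = √(4π × 0.072 × 31) = 5.296 m, so C_max = 2.3/(0.43 × 97 × 5.296) = 0.0104 kg/m³.

0.0104 kg/m³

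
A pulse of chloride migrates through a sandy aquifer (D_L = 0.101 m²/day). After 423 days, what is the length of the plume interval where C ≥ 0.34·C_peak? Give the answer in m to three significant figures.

The plume is Gaussian with σ = √(2Dt) = √(2 × 0.101 × 423) = 9.244 m.
C/C_peak = exp(−Δx²/(2σ²)) = 0.34 ⇒ Δx = σ·√(−2 ln 0.34) = 9.244 × 1.469 = 13.58 m.
Width = 2Δx = 27.2 m.

27.2 m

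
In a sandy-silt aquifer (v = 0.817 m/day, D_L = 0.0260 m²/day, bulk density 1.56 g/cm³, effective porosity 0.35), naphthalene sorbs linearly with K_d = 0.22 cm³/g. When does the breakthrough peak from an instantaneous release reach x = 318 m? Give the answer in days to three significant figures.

771 days

Retardation factor R = 1 + ρ_b·K_d/n = 1 + 1.56 × 0.22/0.35 = 1.981.
Sorption retards both mechanisms: v_R = v/R = 0.4124 m/day, D_R = D/R = 0.01312 m²/day.
Peak time from v_R²t² + 2D_R t − x² = 0: t = (√(D_R² + v_R²x²) − D_R)/v_R².
√(D_R² + v_R²x²) = √(0.01312² + 0.4124² × 318²) = 131.1; v_R² = 0.1701.
t = (131.1 − 0.01312)/0.1701 = 771 days.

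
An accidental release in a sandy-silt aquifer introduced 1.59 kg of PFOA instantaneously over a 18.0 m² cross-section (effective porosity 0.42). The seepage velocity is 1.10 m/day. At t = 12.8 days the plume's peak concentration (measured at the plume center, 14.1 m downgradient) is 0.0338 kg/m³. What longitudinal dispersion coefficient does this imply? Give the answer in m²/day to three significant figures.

At the plume center C_max = M/(n_e·A·√(4πDt)), so D = M²/(4πt·(n_e·A·C_max)²).
n_e·A·C_max = 0.42 × 18.0 × 0.0338 = 0.2555 kg/m.
D = 1.59²/(4π × 12.8 × 0.2555²) = 0.241 m²/day.

0.241 m²/day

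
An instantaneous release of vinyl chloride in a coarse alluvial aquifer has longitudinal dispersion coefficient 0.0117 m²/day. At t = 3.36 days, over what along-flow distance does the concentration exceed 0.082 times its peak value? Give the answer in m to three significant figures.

1.25 m

The plume is Gaussian with σ = √(2Dt) = √(2 × 0.0117 × 3.36) = 0.2804 m.
C/C_peak = exp(−Δx²/(2σ²)) = 0.082 ⇒ Δx = σ·√(−2 ln 0.082) = 0.2804 × 2.237 = 0.6273 m.
Width = 2Δx = 1.25 m.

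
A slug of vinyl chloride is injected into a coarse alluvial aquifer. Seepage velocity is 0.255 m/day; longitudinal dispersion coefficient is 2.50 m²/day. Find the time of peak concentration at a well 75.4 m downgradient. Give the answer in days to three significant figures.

For the 1D instantaneous-source solution, setting ∂C/∂t = 0 at fixed x gives v²t² + 2Dt − x² = 0, so t = (√(D² + v²x²) − D)/v².
√(D² + v²x²) = √(2.50² + 0.255² × 75.4²) = 19.39; v² = 0.065025.
t = (19.39 − 2.50)/0.065025 = 260 days (vs. the pure-advection estimate x/v = 296 d).

260 days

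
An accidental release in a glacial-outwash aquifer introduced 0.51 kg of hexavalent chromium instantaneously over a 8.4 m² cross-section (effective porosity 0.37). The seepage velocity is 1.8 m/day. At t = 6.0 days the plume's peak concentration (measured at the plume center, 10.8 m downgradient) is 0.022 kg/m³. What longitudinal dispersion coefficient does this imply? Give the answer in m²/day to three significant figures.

At the plume center C_max = M/(n_e·A·√(4πDt)), so D = M²/(4πt·(n_e·A·C_max)²).
n_e·A·C_max = 0.37 × 8.4 × 0.022 = 0.06838 kg/m.
D = 0.51²/(4π × 6.0 × 0.06838²) = 0.738 m²/day.

0.738 m²/day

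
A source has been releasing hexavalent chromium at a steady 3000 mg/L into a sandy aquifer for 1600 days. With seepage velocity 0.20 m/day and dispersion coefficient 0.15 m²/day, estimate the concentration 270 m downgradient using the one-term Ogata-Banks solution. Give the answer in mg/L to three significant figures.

For a continuous step input, C/C₀ ≈ ½·erfc((x−vt)/(2√(Dt))).
vt = 0.20 × 1600 = 320 m and 2√(Dt) = 2√(0.15 × 1600) = 30.98 m.
Argument (x−vt)/(2√(Dt)) = (270 − 320)/30.98 = -1.614; ½·erfc(-1.614) = 0.9888.
C = 3000 × 0.9888 = 2970 mg/L.

2970 mg/L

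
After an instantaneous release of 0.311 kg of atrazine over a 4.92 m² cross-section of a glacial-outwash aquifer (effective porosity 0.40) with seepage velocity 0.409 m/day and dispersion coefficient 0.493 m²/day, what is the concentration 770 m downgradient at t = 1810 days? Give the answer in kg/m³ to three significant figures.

For an instantaneous plane source, C(x,t) = M/(n_e·A·√(4πDt)) · exp(−(x−vt)²/(4Dt)), with n_e·A the pore (flow) area.
Plume center vt = 0.409 × 1810 = 740.29 m, so the well at 770 m is 29.71 m downgradient of the peak.
√(4πDt) = 105.9 m, giving peak height M/(n_e·A·√(4πDt)) = 0.311/(0.40 × 4.92 × 105.9) = 0.001492 kg/m³.
(x−vt)²/(4Dt) = (29.71)²/(4 × 0.493 × 1810) = 0.2473; exp(−0.2473) = 0.7809.
C = 0.001492 × 0.7809 = 0.00117 kg/m³.

0.00117 kg/m³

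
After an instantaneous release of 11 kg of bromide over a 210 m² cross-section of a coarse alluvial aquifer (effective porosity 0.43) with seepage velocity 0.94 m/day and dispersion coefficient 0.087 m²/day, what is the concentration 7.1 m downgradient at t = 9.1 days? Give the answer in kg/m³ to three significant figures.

0.0198 kg/m³

For an instantaneous plane source, C(x,t) = M/(n_e·A·√(4πDt)) · exp(−(x−vt)²/(4Dt)), with n_e·A the pore (flow) area.
Plume center vt = 0.94 × 9.1 = 8.554 m, so the well at 7.1 m is 1.454 m upgradient of the peak.
√(4πDt) = 3.154 m, giving peak height M/(n_e·A·√(4πDt)) = 11/(0.43 × 210 × 3.154) = 0.03862 kg/m³.
(x−vt)²/(4Dt) = (-1.454)²/(4 × 0.087 × 9.1) = 0.6676; exp(−0.6676) = 0.5129.
C = 0.03862 × 0.5129 = 0.0198 kg/m³.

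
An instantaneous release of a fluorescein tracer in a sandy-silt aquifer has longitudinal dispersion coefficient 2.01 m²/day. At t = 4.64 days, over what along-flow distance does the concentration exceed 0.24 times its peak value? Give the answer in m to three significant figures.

14.6 m

The plume is Gaussian with σ = √(2Dt) = √(2 × 2.01 × 4.64) = 4.319 m.
C/C_peak = exp(−Δx²/(2σ²)) = 0.24 ⇒ Δx = σ·√(−2 ln 0.24) = 4.319 × 1.689 = 7.295 m.
Width = 2Δx = 14.6 m.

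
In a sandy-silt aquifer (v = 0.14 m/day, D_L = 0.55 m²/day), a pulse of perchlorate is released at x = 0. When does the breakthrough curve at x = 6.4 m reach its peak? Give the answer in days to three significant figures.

For the 1D instantaneous-source solution, setting ∂C/∂t = 0 at fixed x gives v²t² + 2Dt − x² = 0, so t = (√(D² + v²x²) − D)/v².
√(D² + v²x²) = √(0.55² + 0.14² × 6.4²) = 1.051; v² = 0.0196.
t = (1.051 − 0.55)/0.0196 = 25.6 days (vs. the pure-advection estimate x/v = 45.7 d).

25.6 days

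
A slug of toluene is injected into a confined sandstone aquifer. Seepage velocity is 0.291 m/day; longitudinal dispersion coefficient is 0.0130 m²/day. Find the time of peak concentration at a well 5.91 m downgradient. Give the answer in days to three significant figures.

20.2 days

For the 1D instantaneous-source solution, setting ∂C/∂t = 0 at fixed x gives v²t² + 2Dt − x² = 0, so t = (√(D² + v²x²) − D)/v².
√(D² + v²x²) = √(0.0130² + 0.291² × 5.91²) = 1.720; v² = 0.084681.
t = (1.720 − 0.0130)/0.084681 = 20.2 days (vs. the pure-advection estimate x/v = 20.3 d).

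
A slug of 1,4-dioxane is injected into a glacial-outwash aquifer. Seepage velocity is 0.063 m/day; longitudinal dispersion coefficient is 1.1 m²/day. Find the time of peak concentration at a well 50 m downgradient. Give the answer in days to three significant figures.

564 days

For the 1D instantaneous-source solution, setting ∂C/∂t = 0 at fixed x gives v²t² + 2Dt − x² = 0, so t = (√(D² + v²x²) − D)/v².
√(D² + v²x²) = √(1.1² + 0.063² × 50²) = 3.337; v² = 0.003969.
t = (3.337 − 1.1)/0.003969 = 564 days (vs. the pure-advection estimate x/v = 794 d).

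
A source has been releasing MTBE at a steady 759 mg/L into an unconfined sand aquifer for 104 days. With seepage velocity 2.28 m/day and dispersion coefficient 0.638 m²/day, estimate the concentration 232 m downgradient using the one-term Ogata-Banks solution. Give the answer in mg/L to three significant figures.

For a continuous step input, C/C₀ ≈ ½·erfc((x−vt)/(2√(Dt))).
vt = 2.28 × 104 = 237.12 m and 2√(Dt) = 2√(0.638 × 104) = 16.29 m.
Argument (x−vt)/(2√(Dt)) = (232 − 237.12)/16.29 = -0.3143; ½·erfc(-0.3143) = 0.6717.
C = 759 × 0.6717 = 510 mg/L.

510 mg/L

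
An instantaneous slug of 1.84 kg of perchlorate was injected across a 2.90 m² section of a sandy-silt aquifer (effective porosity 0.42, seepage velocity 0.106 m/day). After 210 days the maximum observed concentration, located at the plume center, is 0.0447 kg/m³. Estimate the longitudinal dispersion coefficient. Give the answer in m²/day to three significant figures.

At the plume center C_max = M/(n_e·A·√(4πDt)), so D = M²/(4πt·(n_e·A·C_max)²).
n_e·A·C_max = 0.42 × 2.90 × 0.0447 = 0.05444 kg/m.
D = 1.84²/(4π × 210 × 0.05444²) = 0.433 m²/day.

0.433 m²/day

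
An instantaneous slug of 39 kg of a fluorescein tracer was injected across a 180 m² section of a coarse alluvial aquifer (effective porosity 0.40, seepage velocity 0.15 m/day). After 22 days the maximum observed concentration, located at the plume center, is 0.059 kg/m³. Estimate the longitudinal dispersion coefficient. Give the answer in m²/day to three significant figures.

0.305 m²/day

At the plume center C_max = M/(n_e·A·√(4πDt)), so D = M²/(4πt·(n_e·A·C_max)²).
n_e·A·C_max = 0.40 × 180 × 0.059 = 4.248 kg/m.
D = 39²/(4π × 22 × 4.248²) = 0.305 m²/day.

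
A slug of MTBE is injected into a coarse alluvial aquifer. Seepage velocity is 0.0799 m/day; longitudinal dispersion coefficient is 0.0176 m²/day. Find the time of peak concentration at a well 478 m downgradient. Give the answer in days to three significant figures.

5980 days

For the 1D instantaneous-source solution, setting ∂C/∂t = 0 at fixed x gives v²t² + 2Dt − x² = 0, so t = (√(D² + v²x²) − D)/v².
√(D² + v²x²) = √(0.0176² + 0.0799² × 478²) = 38.19; v² = 0.00638401.
t = (38.19 − 0.0176)/0.00638401 = 5980 days (vs. the pure-advection estimate x/v = 5980 d).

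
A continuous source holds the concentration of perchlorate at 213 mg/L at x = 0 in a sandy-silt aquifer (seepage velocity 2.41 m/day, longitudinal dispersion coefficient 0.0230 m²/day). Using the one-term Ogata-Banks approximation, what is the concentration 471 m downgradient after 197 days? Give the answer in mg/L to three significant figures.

For a continuous step input, C/C₀ ≈ ½·erfc((x−vt)/(2√(Dt))).
vt = 2.41 × 197 = 474.77 m and 2√(Dt) = 2√(0.0230 × 197) = 4.257 m.
Argument (x−vt)/(2√(Dt)) = (471 − 474.77)/4.257 = -0.8856; ½·erfc(-0.8856) = 0.8948.
C = 213 × 0.8948 = 191 mg/L.

191 mg/L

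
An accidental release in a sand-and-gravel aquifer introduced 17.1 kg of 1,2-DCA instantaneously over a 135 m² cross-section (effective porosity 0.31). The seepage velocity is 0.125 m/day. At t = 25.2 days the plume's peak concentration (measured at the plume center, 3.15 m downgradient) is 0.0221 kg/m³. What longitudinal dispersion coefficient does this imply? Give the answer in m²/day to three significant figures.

At the plume center C_max = M/(n_e·A·√(4πDt)), so D = M²/(4πt·(n_e·A·C_max)²).
n_e·A·C_max = 0.31 × 135 × 0.0221 = 0.9249 kg/m.
D = 17.1²/(4π × 25.2 × 0.9249²) = 1.08 m²/day.

1.08 m²/day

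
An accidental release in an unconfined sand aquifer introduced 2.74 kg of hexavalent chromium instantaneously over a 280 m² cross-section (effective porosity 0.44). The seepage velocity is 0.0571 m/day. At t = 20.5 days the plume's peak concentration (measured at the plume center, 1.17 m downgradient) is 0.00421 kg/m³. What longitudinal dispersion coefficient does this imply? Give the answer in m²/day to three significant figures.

0.108 m²/day

At the plume center C_max = M/(n_e·A·√(4πDt)), so D = M²/(4πt·(n_e·A·C_max)²).
n_e·A·C_max = 0.44 × 280 × 0.00421 = 0.5187 kg/m.
D = 2.74²/(4π × 20.5 × 0.5187²) = 0.108 m²/day.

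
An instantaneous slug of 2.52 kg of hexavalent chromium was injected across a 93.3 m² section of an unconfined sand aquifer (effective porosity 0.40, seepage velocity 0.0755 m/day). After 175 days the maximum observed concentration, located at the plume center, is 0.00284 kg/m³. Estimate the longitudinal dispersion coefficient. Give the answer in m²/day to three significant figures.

At the plume center C_max = M/(n_e·A·√(4πDt)), so D = M²/(4πt·(n_e·A·C_max)²).
n_e·A·C_max = 0.40 × 93.3 × 0.00284 = 0.1060 kg/m.
D = 2.52²/(4π × 175 × 0.1060²) = 0.257 m²/day.

0.257 m²/day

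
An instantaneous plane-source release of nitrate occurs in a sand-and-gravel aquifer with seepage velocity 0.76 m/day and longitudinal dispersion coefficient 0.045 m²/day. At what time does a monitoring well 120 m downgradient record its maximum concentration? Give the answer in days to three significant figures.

158 days

For the 1D instantaneous-source solution, setting ∂C/∂t = 0 at fixed x gives v²t² + 2Dt − x² = 0, so t = (√(D² + v²x²) − D)/v².
√(D² + v²x²) = √(0.045² + 0.76² × 120²) = 91.20; v² = 0.5776.
t = (91.20 − 0.045)/0.5776 = 158 days (vs. the pure-advection estimate x/v = 158 d).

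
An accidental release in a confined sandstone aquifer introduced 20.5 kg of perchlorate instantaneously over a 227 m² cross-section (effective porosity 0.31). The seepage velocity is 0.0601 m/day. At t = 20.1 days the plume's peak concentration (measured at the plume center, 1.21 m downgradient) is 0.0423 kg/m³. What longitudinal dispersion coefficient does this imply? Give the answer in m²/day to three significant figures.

At the plume center C_max = M/(n_e·A·√(4πDt)), so D = M²/(4πt·(n_e·A·C_max)²).
n_e·A·C_max = 0.31 × 227 × 0.0423 = 2.977 kg/m.
D = 20.5²/(4π × 20.1 × 2.977²) = 0.188 m²/day.

0.188 m²/day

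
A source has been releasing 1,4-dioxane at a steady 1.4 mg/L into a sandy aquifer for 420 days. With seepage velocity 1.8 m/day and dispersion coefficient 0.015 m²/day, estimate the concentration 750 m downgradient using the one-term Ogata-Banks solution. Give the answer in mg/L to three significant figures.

1.34 mg/L

For a continuous step input, C/C₀ ≈ ½·erfc((x−vt)/(2√(Dt))).
vt = 1.8 × 420 = 756 m and 2√(Dt) = 2√(0.015 × 420) = 5.020 m.
Argument (x−vt)/(2√(Dt)) = (750 − 756)/5.020 = -1.195; ½·erfc(-1.195) = 0.9545.
C = 1.4 × 0.9545 = 1.34 mg/L.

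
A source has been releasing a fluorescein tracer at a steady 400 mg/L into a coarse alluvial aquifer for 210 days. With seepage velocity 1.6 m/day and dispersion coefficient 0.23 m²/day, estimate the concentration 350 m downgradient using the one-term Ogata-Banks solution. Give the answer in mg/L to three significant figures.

30.9 mg/L

For a continuous step input, C/C₀ ≈ ½·erfc((x−vt)/(2√(Dt))).
vt = 1.6 × 210 = 336 m and 2√(Dt) = 2√(0.23 × 210) = 13.90 m.
Argument (x−vt)/(2√(Dt)) = (350 − 336)/13.90 = 1.007; ½·erfc(1.007) = 0.07721.
C = 400 × 0.07721 = 30.9 mg/L.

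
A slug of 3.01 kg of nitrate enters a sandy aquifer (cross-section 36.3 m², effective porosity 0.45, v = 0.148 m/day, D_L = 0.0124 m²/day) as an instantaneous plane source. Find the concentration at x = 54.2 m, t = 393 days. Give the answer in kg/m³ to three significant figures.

0.0105 kg/m³

For an instantaneous plane source, C(x,t) = M/(n_e·A·√(4πDt)) · exp(−(x−vt)²/(4Dt)), with n_e·A the pore (flow) area.
Plume center vt = 0.148 × 393 = 58.164 m, so the well at 54.2 m is 3.964 m upgradient of the peak.
√(4πDt) = 7.825 m, giving peak height M/(n_e·A·√(4πDt)) = 3.01/(0.45 × 36.3 × 7.825) = 0.02355 kg/m³.
(x−vt)²/(4Dt) = (-3.964)²/(4 × 0.0124 × 393) = 0.8061; exp(−0.8061) = 0.4466.
C = 0.02355 × 0.4466 = 0.0105 kg/m³.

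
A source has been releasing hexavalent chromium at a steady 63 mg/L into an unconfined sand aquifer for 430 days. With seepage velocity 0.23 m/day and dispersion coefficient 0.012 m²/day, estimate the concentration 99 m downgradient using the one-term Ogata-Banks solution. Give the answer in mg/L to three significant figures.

30.7 mg/L

For a continuous step input, C/C₀ ≈ ½·erfc((x−vt)/(2√(Dt))).
vt = 0.23 × 430 = 98.9 m and 2√(Dt) = 2√(0.012 × 430) = 4.543 m.
Argument (x−vt)/(2√(Dt)) = (99 − 98.9)/4.543 = 0.02201; ½·erfc(0.02201) = 0.4876.
C = 63 × 0.4876 = 30.7 mg/L.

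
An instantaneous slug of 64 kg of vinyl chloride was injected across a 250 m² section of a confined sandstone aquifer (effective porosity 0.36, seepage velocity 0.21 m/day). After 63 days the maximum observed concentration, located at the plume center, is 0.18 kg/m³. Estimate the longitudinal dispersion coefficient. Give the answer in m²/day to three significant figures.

At the plume center C_max = M/(n_e·A·√(4πDt)), so D = M²/(4πt·(n_e·A·C_max)²).
n_e·A·C_max = 0.36 × 250 × 0.18 = 16.20 kg/m.
D = 64²/(4π × 63 × 16.20²) = 0.0197 m²/day.

0.0197 m²/day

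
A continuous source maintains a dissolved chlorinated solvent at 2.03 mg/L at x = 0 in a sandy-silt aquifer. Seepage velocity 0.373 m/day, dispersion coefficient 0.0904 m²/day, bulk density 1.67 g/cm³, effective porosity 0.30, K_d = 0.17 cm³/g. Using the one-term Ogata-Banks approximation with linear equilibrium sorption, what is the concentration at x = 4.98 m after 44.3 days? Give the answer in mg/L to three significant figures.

1.95 mg/L

Retardation factor R = 1 + ρ_b·K_d/n = 1 + 1.67 × 0.17/0.30 = 1.946.
Sorption retards both mechanisms: v_R = v/R = 0.1917 m/day, D_R = D/R = 0.04645 m²/day.
v_R·t = 0.1917 × 44.3 = 8.49231 m; 2√(D_R t) = 2.869 m; argument = (4.98 − 8.49231)/2.869 = -1.224.
C = C₀ × ½·erfc(-1.224) = 2.03 × 0.9583 = 1.95 mg/L.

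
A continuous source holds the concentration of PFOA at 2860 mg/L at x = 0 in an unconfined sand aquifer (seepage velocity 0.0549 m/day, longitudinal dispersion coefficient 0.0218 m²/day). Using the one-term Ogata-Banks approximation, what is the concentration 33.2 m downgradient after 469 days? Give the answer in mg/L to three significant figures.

142 mg/L

For a continuous step input, C/C₀ ≈ ½·erfc((x−vt)/(2√(Dt))).
vt = 0.0549 × 469 = 25.7481 m and 2√(Dt) = 2√(0.0218 × 469) = 6.395 m.
Argument (x−vt)/(2√(Dt)) = (33.2 − 25.7481)/6.395 = 1.165; ½·erfc(1.165) = 0.04972.
C = 2860 × 0.04972 = 142 mg/L.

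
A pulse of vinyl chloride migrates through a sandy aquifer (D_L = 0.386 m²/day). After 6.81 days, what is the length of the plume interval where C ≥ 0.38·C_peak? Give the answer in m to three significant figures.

6.38 m

The plume is Gaussian with σ = √(2Dt) = √(2 × 0.386 × 6.81) = 2.293 m.
C/C_peak = exp(−Δx²/(2σ²)) = 0.38 ⇒ Δx = σ·√(−2 ln 0.38) = 2.293 × 1.391 = 3.190 m.
Width = 2Δx = 6.38 m.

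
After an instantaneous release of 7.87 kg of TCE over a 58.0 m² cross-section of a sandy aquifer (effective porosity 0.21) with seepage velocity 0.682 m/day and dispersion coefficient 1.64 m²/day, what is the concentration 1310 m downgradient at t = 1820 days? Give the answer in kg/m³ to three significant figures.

For an instantaneous plane source, C(x,t) = M/(n_e·A·√(4πDt)) · exp(−(x−vt)²/(4Dt)), with n_e·A the pore (flow) area.
Plume center vt = 0.682 × 1820 = 1241.24 m, so the well at 1310 m is 68.76 m downgradient of the peak.
√(4πDt) = 193.7 m, giving peak height M/(n_e·A·√(4πDt)) = 7.87/(0.21 × 58.0 × 193.7) = 0.003336 kg/m³.
(x−vt)²/(4Dt) = (68.76)²/(4 × 1.64 × 1820) = 0.3960; exp(−0.3960) = 0.6730.
C = 0.003336 × 0.6730 = 0.00225 kg/m³.

0.00225 kg/m³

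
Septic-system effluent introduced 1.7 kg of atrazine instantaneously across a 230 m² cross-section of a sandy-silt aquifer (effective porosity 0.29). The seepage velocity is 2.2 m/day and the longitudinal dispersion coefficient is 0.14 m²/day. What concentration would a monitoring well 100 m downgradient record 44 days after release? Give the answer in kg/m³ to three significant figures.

For an instantaneous plane source, C(x,t) = M/(n_e·A·√(4πDt)) · exp(−(x−vt)²/(4Dt)), with n_e·A the pore (flow) area.
Plume center vt = 2.2 × 44 = 96.8 m, so the well at 100 m is 3.2 m downgradient of the peak.
√(4πDt) = 8.798 m, giving peak height M/(n_e·A·√(4πDt)) = 1.7/(0.29 × 230 × 8.798) = 0.002897 kg/m³.
(x−vt)²/(4Dt) = (3.2)²/(4 × 0.14 × 44) = 0.4156; exp(−0.4156) = 0.6599.
C = 0.002897 × 0.6599 = 0.00191 kg/m³.

0.00191 kg/m³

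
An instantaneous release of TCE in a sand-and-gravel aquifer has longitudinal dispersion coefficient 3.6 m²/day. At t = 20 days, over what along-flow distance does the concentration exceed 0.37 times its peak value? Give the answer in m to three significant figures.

33.8 m

The plume is Gaussian with σ = √(2Dt) = √(2 × 3.6 × 20) = 12.00 m.
C/C_peak = exp(−Δx²/(2σ²)) = 0.37 ⇒ Δx = σ·√(−2 ln 0.37) = 12.00 × 1.410 = 16.92 m.
Width = 2Δx = 33.8 m.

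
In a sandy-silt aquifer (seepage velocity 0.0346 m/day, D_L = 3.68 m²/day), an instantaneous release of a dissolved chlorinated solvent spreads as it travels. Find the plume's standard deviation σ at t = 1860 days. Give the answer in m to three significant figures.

117 m

Dispersive spreading gives a Gaussian with σ² = 2Dt; advection only shifts the center.
σ = √(2 × 3.68 × 1860) = 117 m.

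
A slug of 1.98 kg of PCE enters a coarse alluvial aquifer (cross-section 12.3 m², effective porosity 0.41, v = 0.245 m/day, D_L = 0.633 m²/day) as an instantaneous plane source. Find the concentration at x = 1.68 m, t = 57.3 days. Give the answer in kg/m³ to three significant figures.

0.00642 kg/m³

For an instantaneous plane source, C(x,t) = M/(n_e·A·√(4πDt)) · exp(−(x−vt)²/(4Dt)), with n_e·A the pore (flow) area.
Plume center vt = 0.245 × 57.3 = 14.0385 m, so the well at 1.68 m is 12.3585 m upgradient of the peak.
√(4πDt) = 21.35 m, giving peak height M/(n_e·A·√(4πDt)) = 1.98/(0.41 × 12.3 × 21.35) = 0.01839 kg/m³.
(x−vt)²/(4Dt) = (-12.3585)²/(4 × 0.633 × 57.3) = 1.053; exp(−1.053) = 0.3489.
C = 0.01839 × 0.3489 = 0.00642 kg/m³.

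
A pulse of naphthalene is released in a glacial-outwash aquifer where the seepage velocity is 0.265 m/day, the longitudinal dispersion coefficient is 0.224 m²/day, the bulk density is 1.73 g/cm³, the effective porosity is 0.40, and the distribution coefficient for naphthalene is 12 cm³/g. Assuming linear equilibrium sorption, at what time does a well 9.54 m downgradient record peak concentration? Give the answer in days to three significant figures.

Retardation factor R = 1 + ρ_b·K_d/n = 1 + 1.73 × 12/0.40 = 52.90.
Sorption retards both mechanisms: v_R = v/R = 0.005009 m/day, D_R = D/R = 0.004234 m²/day.
Peak time from v_R²t² + 2D_R t − x² = 0: t = (√(D_R² + v_R²x²) − D_R)/v_R².
√(D_R² + v_R²x²) = √(0.004234² + 0.005009² × 9.54²) = 0.04797; v_R² = 2.509e-05.
t = (0.04797 − 0.004234)/2.509e-05 = 1740 days.

1740 days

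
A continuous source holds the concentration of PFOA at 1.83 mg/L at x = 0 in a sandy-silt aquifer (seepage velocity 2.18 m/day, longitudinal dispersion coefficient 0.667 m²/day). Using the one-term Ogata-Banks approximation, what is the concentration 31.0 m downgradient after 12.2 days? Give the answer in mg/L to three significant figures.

For a continuous step input, C/C₀ ≈ ½·erfc((x−vt)/(2√(Dt))).
vt = 2.18 × 12.2 = 26.596 m and 2√(Dt) = 2√(0.667 × 12.2) = 5.705 m.
Argument (x−vt)/(2√(Dt)) = (31.0 − 26.596)/5.705 = 0.7720; ½·erfc(0.7720) = 0.1375.
C = 1.83 × 0.1375 = 0.252 mg/L.

0.252 mg/L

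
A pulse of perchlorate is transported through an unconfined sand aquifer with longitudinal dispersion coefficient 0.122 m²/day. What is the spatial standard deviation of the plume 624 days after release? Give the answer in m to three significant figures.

12.3 m

Dispersive spreading gives a Gaussian with σ² = 2Dt; advection only shifts the center.
σ = √(2 × 0.122 × 624) = 12.3 m.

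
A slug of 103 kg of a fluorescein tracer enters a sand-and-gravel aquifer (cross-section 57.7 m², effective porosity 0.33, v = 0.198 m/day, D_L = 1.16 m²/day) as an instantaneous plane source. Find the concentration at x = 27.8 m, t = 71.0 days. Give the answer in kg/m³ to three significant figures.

0.0948 kg/m³

For an instantaneous plane source, C(x,t) = M/(n_e·A·√(4πDt)) · exp(−(x−vt)²/(4Dt)), with n_e·A the pore (flow) area.
Plume center vt = 0.198 × 71.0 = 14.058 m, so the well at 27.8 m is 13.742 m downgradient of the peak.
√(4πDt) = 32.17 m, giving peak height M/(n_e·A·√(4πDt)) = 103/(0.33 × 57.7 × 32.17) = 0.1681 kg/m³.
(x−vt)²/(4Dt) = (13.742)²/(4 × 1.16 × 71.0) = 0.5732; exp(−0.5732) = 0.5637.
C = 0.1681 × 0.5637 = 0.0948 kg/m³.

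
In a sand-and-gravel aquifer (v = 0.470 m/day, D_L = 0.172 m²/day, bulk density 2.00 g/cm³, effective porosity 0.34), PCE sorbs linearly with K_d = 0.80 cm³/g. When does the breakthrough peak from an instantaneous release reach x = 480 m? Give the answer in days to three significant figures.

Retardation factor R = 1 + ρ_b·K_d/n = 1 + 2.00 × 0.80/0.34 = 5.706.
Sorption retards both mechanisms: v_R = v/R = 0.08237 m/day, D_R = D/R = 0.03014 m²/day.
Peak time from v_R²t² + 2D_R t − x² = 0: t = (√(D_R² + v_R²x²) − D_R)/v_R².
√(D_R² + v_R²x²) = √(0.03014² + 0.08237² × 480²) = 39.54; v_R² = 0.006785.
t = (39.54 − 0.03014)/0.006785 = 5820 days.

5820 days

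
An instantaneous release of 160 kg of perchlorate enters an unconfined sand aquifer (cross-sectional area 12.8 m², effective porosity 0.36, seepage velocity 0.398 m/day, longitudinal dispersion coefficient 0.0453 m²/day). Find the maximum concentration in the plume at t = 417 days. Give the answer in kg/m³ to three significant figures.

2.25 kg/m³

The peak of an instantaneous 1D plume sits at x = vt; there the Gaussian factor is 1 and C_max = M/(n_e·A·√(4πDt)), where n_e·A is the pore area the mass is dissolved in.
√(4πDt) = √(4π × 0.0453 × 417) = 15.41 m, so C_max = 160/(0.36 × 12.8 × 15.41) = 2.25 kg/m³.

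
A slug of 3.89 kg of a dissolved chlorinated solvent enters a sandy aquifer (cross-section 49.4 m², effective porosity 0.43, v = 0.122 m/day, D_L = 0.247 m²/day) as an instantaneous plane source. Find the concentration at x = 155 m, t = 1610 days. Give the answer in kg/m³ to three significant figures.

0.000881 kg/m³

For an instantaneous plane source, C(x,t) = M/(n_e·A·√(4πDt)) · exp(−(x−vt)²/(4Dt)), with n_e·A the pore (flow) area.
Plume center vt = 0.122 × 1610 = 196.42 m, so the well at 155 m is 41.42 m upgradient of the peak.
√(4πDt) = 70.69 m, giving peak height M/(n_e·A·√(4πDt)) = 3.89/(0.43 × 49.4 × 70.69) = 0.002591 kg/m³.
(x−vt)²/(4Dt) = (-41.42)²/(4 × 0.247 × 1610) = 1.079; exp(−1.079) = 0.3399.
C = 0.002591 × 0.3399 = 0.000881 kg/m³.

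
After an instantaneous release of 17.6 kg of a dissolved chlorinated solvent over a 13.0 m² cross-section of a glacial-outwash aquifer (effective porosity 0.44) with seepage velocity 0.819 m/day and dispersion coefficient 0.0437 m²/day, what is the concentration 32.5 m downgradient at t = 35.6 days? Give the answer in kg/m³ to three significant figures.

For an instantaneous plane source, C(x,t) = M/(n_e·A·√(4πDt)) · exp(−(x−vt)²/(4Dt)), with n_e·A the pore (flow) area.
Plume center vt = 0.819 × 35.6 = 29.1564 m, so the well at 32.5 m is 3.3436 m downgradient of the peak.
√(4πDt) = 4.422 m, giving peak height M/(n_e·A·√(4πDt)) = 17.6/(0.44 × 13.0 × 4.422) = 0.6958 kg/m³.
(x−vt)²/(4Dt) = (3.3436)²/(4 × 0.0437 × 35.6) = 1.797; exp(−1.797) = 0.1658.
C = 0.6958 × 0.1658 = 0.115 kg/m³.

0.115 kg/m³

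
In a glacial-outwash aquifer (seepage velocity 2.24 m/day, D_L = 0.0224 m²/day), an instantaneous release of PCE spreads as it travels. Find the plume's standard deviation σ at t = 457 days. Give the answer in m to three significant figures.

4.52 m

Dispersive spreading gives a Gaussian with σ² = 2Dt; advection only shifts the center.
σ = √(2 × 0.0224 × 457) = 4.52 m.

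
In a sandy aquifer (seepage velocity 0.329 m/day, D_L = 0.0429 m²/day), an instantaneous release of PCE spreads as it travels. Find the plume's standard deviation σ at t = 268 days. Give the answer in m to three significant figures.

Dispersive spreading gives a Gaussian with σ² = 2Dt; advection only shifts the center.
σ = √(2 × 0.0429 × 268) = 4.80 m.

4.80 m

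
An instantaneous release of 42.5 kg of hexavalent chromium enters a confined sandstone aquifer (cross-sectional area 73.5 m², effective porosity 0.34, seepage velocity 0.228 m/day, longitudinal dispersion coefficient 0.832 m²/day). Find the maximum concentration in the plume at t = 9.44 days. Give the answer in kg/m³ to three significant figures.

0.171 kg/m³

The peak of an instantaneous 1D plume sits at x = vt; there the Gaussian factor is 1 and C_max = M/(n_e·A·√(4πDt)), where n_e·A is the pore area the mass is dissolved in.
√(4πDt) = √(4π × 0.832 × 9.44) = 9.935 m, so C_max = 42.5/(0.34 × 73.5 × 9.935) = 0.171 kg/m³.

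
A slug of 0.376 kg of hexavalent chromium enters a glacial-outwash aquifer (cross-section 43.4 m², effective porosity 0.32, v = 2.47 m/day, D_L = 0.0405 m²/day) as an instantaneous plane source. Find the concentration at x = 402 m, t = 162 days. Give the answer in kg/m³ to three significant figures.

0.00261 kg/m³

For an instantaneous plane source, C(x,t) = M/(n_e·A·√(4πDt)) · exp(−(x−vt)²/(4Dt)), with n_e·A the pore (flow) area.
Plume center vt = 2.47 × 162 = 400.14 m, so the well at 402 m is 1.86 m downgradient of the peak.
√(4πDt) = 9.080 m, giving peak height M/(n_e·A·√(4πDt)) = 0.376/(0.32 × 43.4 × 9.080) = 0.002982 kg/m³.
(x−vt)²/(4Dt) = (1.86)²/(4 × 0.0405 × 162) = 0.1318; exp(−0.1318) = 0.8765.
C = 0.002982 × 0.8765 = 0.00261 kg/m³.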